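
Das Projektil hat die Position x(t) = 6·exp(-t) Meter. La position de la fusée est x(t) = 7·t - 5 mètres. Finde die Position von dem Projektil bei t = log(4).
Aus der Gleichung für die Position x(t) = 6·exp(-t), setzen wir t = log(4) ein und erhalten x = 3/2.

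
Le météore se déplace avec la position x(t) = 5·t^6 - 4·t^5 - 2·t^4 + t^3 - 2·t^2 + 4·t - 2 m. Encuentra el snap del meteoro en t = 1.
Partiendo de la posición x(t) = 5·t^6 - 4·t^5 - 2·t^4 + t^3 - 2·t^2 + 4·t - 2, tomamos 4 derivadas. Derivando la posición, obtenemos la velocidad: v(t) = 30·t^5 - 20·t^4 - 8·t^3 + 3·t^2 - 4·t + 4. Derivando la velocidad, obtenemos la aceleración: a(t) = 150·t^4 - 80·t^3 - 24·t^2 + 6·t - 4. Derivando la aceleración, obtenemos la sacudida: j(t) = 600·t^3 - 240·t^2 - 48·t + 6. La derivada de la sacudida da el snap: s(t) = 1800·t^2 - 480·t - 48. Usando s(t) = 1800·t^2 - 480·t - 48 y sustituyendo t = 1, encontramos s = 1272.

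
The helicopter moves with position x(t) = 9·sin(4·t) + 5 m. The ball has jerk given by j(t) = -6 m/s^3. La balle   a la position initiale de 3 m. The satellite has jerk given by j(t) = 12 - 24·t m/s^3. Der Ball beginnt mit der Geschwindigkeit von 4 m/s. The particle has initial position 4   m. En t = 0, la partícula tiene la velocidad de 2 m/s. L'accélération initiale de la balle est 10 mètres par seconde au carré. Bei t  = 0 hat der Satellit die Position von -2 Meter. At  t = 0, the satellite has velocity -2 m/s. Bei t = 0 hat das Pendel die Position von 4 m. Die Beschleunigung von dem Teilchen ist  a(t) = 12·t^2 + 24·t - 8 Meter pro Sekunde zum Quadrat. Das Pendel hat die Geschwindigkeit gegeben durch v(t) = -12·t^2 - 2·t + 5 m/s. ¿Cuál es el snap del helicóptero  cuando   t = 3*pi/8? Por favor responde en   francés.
Nous devons dériver notre équation de la position x(t) = 9·sin(4·t) + 5 4 fois. En dérivant la position, nous obtenons la vitesse: v(t) = 36·cos(4·t). En prenant d/dt de v(t), nous trouvons a(t) = -144·sin(4·t). En prenant d/dt de a(t), nous trouvons j(t) = -576·cos(4·t). La dérivée du jerk donne le snap: s(t) = 2304·sin(4·t). En utilisant s(t) = 2304·sin(4·t) et en substituant t = 3*pi/8, nous trouvons s = -2304.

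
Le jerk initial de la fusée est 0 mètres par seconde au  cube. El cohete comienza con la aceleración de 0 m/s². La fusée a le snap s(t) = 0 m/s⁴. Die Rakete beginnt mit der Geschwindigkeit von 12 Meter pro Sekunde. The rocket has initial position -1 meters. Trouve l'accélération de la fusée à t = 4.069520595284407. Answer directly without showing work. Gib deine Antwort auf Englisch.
a(4.069520595284407) = 0.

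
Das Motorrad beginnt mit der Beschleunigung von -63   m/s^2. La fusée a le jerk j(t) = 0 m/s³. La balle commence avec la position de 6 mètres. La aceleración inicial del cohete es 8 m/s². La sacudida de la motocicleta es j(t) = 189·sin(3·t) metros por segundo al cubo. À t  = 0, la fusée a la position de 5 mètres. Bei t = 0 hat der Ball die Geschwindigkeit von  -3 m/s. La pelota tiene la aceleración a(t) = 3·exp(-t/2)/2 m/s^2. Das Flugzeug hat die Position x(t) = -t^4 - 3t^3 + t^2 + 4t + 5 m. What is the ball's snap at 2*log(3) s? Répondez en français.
Nous devons dériver notre équation de l'accélération a(t) = 3·exp(-t/2)/2 2 fois. La dérivée de l'accélération donne le jerk: j(t) = -3·exp(-t/2)/4. En prenant d/dt de j(t), nous trouvons s(t) = 3·exp(-t/2)/8. En utilisant s(t) = 3·exp(-t/2)/8 et en substituant t = 2*log(3), nous trouvons s = 1/8.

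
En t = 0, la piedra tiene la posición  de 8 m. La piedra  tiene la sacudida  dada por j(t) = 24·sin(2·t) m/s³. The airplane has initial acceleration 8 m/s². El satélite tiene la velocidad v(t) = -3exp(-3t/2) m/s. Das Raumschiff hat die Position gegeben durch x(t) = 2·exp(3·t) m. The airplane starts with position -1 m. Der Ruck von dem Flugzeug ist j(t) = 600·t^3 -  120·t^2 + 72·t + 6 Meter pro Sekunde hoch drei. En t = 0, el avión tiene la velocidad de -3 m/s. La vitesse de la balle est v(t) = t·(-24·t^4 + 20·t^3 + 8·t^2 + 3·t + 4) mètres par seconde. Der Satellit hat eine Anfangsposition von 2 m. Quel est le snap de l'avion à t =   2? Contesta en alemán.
Um dies zu lösen, müssen wir 1 Ableitung unserer Gleichung für den Ruck j(t) = 600·t^3 - 120·t^2 + 72·t + 6 nehmen. Die Ableitung von dem Ruck ergibt den Snap: s(t) = 1800·t^2 - 240·t + 72. Mit s(t) = 1800·t^2 - 240·t + 72 und Einsetzen von t = 2, finden wir s = 6792.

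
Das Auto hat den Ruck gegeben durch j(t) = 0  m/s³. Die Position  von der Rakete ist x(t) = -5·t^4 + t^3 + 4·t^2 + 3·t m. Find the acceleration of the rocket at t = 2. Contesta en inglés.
Starting from position x(t) = -5·t^4 + t^3 + 4·t^2 + 3·t, we take 2 derivatives. Taking d/dt of x(t), we find v(t) = -20·t^3 + 3·t^2 + 8·t + 3. Taking d/dt of v(t), we find a(t) = -60·t^2 + 6·t + 8. We have acceleration a(t) = -60·t^2 + 6·t + 8. Substituting t = 2: a(2) = -220.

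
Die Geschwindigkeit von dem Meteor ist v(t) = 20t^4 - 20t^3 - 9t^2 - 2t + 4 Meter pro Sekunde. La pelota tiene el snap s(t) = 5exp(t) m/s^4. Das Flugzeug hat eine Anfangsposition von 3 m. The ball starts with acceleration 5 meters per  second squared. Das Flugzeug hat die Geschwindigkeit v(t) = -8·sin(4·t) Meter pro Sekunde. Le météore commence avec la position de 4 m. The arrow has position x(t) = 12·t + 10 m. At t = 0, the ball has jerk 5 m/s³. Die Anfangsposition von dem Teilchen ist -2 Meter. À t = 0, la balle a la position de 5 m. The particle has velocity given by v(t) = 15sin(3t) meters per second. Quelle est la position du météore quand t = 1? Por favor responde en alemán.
Wir müssen unsere Gleichung für die Geschwindigkeit v(t) = 20·t^4 - 20·t^3 - 9·t^2 - 2·t + 4 1-mal integrieren. Mit ∫v(t)dt und Anwendung von x(0) = 4, finden wir x(t) = 4·t^5 - 5·t^4 - 3·t^3 - t^2 + 4·t + 4. Aus der Gleichung für die Position x(t) = 4·t^5 - 5·t^4 - 3·t^3 - t^2 + 4·t + 4, setzen wir t = 1 ein und erhalten x = 3.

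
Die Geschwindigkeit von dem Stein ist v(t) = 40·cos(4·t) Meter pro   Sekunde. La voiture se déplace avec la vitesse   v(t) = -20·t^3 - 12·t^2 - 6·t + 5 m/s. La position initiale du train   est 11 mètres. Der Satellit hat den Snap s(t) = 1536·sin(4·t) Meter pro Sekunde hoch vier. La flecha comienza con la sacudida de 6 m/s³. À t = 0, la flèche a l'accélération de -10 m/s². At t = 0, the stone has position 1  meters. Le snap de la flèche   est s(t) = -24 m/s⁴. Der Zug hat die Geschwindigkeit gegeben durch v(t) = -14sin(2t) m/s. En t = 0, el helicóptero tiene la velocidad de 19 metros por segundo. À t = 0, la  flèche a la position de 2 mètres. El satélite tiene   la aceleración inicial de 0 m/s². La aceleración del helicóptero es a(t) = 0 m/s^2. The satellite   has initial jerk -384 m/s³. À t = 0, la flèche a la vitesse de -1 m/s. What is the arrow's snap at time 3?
We have snap s(t) = -24. Substituting t = 3: s(3) = -24.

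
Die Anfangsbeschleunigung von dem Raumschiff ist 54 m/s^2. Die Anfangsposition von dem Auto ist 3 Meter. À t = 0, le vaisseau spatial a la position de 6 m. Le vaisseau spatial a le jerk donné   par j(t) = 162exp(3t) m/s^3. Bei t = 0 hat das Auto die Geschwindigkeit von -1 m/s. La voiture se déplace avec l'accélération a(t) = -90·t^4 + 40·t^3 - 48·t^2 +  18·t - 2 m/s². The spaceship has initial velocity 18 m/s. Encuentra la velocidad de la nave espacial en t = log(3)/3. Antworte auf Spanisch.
Para resolver esto, necesitamos tomar 2 antiderivadas de nuestra ecuación de la sacudida j(t) = 162·exp(3·t). La integral de la sacudida, con a(0) = 54, da la aceleración: a(t) = 54·exp(3·t). La antiderivada de la aceleración es la velocidad. Usando v(0) = 18, obtenemos v(t) = 18·exp(3·t). Tenemos la velocidad v(t) = 18·exp(3·t). Sustituyendo t = log(3)/3: v(log(3)/3) = 54.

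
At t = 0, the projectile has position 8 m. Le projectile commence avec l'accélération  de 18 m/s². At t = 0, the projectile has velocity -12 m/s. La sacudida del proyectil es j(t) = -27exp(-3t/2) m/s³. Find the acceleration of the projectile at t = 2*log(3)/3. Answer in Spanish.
Partiendo de la sacudida j(t) = -27·exp(-3·t/2), tomamos 1 integral. La antiderivada de la sacudida, con a(0) = 18, da la aceleración: a(t) = 18·exp(-3·t/2). Usando a(t) = 18·exp(-3·t/2) y sustituyendo t = 2*log(3)/3, encontramos a = 6.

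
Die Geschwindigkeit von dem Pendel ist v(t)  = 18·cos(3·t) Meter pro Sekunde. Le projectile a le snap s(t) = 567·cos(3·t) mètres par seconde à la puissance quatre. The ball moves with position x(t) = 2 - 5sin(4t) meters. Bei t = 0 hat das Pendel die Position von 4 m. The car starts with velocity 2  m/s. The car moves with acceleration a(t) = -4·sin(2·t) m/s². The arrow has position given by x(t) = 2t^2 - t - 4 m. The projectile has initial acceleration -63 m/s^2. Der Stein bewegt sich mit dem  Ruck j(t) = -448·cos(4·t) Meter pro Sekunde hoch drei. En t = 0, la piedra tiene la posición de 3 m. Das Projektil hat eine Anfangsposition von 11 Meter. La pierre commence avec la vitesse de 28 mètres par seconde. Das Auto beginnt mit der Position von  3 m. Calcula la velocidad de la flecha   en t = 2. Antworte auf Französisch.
Nous devons dériver notre équation de la position x(t) = 2·t^2 - t - 4 1 fois. En prenant d/dt de x(t), nous trouvons v(t) = 4·t - 1. En utilisant v(t) = 4·t - 1 et en substituant t = 2, nous trouvons v = 7.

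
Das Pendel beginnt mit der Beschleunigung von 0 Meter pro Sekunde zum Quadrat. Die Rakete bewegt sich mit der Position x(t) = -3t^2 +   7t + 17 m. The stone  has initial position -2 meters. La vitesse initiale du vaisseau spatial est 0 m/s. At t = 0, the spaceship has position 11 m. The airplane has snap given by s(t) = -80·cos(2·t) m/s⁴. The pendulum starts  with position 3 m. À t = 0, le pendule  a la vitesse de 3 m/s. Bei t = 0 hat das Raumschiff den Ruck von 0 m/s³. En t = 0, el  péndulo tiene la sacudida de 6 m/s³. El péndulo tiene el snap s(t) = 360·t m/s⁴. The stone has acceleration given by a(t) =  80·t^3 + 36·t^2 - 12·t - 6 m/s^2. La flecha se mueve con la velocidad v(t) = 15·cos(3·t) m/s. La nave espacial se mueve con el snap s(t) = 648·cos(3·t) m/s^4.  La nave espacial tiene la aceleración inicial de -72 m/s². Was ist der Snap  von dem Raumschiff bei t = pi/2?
Mit s(t) = 648·cos(3·t) und Einsetzen von t = pi/2, finden wir s = 0.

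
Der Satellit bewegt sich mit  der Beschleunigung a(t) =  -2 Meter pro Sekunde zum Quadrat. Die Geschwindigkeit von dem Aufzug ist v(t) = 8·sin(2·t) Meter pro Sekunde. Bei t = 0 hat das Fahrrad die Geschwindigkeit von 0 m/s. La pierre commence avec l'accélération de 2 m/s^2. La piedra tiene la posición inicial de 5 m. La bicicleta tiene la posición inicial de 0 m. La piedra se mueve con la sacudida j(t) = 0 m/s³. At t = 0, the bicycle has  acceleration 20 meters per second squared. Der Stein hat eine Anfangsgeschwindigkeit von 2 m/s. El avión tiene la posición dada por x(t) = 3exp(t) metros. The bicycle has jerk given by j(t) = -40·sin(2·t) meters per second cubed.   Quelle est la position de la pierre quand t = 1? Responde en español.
Para resolver esto, necesitamos tomar 3 integrales de nuestra ecuación de la sacudida j(t) = 0. La antiderivada de la sacudida, con a(0) = 2, da la aceleración: a(t) = 2. Tomando ∫a(t)dt y aplicando v(0) = 2, encontramos v(t) = 2·t + 2. Tomando ∫v(t)dt y aplicando x(0) = 5, encontramos x(t) = t^2 + 2·t + 5. De la ecuación de la posición x(t) = t^2 + 2·t + 5, sustituimos t = 1 para obtener x = 8.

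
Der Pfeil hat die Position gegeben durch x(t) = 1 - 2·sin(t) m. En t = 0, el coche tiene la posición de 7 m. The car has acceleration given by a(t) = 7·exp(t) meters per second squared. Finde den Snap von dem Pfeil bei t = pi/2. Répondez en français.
Pour résoudre ceci, nous devons prendre 4 dérivées de notre équation de la position x(t) = 1 - 2·sin(t). La dérivée de la position donne la vitesse: v(t) = -2·cos(t). En dérivant la vitesse, nous obtenons l'accélération: a(t) = 2·sin(t). La dérivée de l'accélération donne le jerk: j(t) = 2·cos(t). En dérivant le jerk, nous obtenons le snap: s(t) = -2·sin(t). Nous avons le snap s(t) = -2·sin(t). En substituant t = pi/2: s(pi/2) = -2.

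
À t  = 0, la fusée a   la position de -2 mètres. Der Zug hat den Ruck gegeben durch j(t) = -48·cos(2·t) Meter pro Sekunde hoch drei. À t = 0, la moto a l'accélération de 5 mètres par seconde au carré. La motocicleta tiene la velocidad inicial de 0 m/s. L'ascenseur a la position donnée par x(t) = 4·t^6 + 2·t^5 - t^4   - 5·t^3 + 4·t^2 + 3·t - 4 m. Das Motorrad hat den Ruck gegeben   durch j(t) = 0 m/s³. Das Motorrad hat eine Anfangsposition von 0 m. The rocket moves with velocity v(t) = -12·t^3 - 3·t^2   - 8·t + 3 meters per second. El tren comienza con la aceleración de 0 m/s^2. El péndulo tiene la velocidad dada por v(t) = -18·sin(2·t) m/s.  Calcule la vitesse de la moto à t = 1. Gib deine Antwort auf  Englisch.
To solve this, we need to take 2 antiderivatives of our jerk equation j(t) = 0. The antiderivative of jerk is acceleration. Using a(0) = 5, we get a(t) = 5. Finding the integral of a(t) and using v(0) = 0: v(t) = 5·t. We have velocity v(t) = 5·t. Substituting t = 1: v(1) = 5.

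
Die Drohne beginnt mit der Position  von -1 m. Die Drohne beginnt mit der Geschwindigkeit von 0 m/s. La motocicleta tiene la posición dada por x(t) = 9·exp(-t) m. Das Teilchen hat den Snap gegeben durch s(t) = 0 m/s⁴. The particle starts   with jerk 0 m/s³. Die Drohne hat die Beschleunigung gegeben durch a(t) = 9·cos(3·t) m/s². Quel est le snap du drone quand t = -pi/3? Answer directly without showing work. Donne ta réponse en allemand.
s(-pi/3) = 81.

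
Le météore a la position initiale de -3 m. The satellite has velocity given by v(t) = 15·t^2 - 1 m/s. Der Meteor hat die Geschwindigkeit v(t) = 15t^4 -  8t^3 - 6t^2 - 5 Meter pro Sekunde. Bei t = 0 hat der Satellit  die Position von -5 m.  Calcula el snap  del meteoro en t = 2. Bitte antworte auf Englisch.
Starting from velocity v(t) = 15·t^4 - 8·t^3 - 6·t^2 - 5, we take 3 derivatives. The derivative of velocity gives acceleration: a(t) = 60·t^3 - 24·t^2 - 12·t. Taking d/dt of a(t), we find j(t) = 180·t^2 - 48·t - 12. Taking d/dt of j(t), we find s(t) = 360·t - 48. From the given snap equation s(t) = 360·t - 48, we substitute t = 2 to get s = 672.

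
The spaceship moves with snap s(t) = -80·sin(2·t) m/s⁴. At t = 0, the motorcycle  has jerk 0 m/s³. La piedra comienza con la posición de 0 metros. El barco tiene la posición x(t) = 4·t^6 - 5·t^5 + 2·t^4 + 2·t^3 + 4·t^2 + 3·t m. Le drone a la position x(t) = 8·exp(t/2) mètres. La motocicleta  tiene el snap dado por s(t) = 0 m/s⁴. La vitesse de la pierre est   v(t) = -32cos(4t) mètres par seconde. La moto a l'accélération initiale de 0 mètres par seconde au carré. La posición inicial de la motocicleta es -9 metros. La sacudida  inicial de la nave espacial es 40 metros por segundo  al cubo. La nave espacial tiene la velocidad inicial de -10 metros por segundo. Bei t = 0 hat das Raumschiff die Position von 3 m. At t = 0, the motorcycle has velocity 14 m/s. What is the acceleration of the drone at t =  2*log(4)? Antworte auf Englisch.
Starting from position x(t) = 8·exp(t/2), we take 2 derivatives. Differentiating position, we get velocity: v(t) = 4·exp(t/2). The derivative of velocity gives acceleration: a(t) = 2·exp(t/2). From the given acceleration equation a(t) = 2·exp(t/2), we substitute t = 2*log(4) to get a = 8.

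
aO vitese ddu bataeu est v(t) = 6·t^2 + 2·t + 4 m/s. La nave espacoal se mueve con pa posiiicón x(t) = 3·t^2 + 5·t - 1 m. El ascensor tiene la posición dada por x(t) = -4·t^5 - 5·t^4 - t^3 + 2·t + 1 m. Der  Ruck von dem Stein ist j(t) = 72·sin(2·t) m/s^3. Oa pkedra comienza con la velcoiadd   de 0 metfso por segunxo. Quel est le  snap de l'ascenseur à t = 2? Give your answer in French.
En partant de la position x(t) = -4·t^5 - 5·t^4 - t^3 + 2·t + 1, nous prenons 4 dérivées. En dérivant la position, nous obtenons la vitesse: v(t) = -20·t^4 - 20·t^3 - 3·t^2 + 2. La dérivée de la vitesse donne l'accélération: a(t) = -80·t^3 - 60·t^2 - 6·t. La dérivée de l'accélération donne le jerk: j(t) = -240·t^2 - 120·t - 6. La dérivée du jerk donne le snap: s(t) = -480·t - 120. Nous avons le snap s(t) = -480·t - 120. En substituant t = 2: s(2) = -1080.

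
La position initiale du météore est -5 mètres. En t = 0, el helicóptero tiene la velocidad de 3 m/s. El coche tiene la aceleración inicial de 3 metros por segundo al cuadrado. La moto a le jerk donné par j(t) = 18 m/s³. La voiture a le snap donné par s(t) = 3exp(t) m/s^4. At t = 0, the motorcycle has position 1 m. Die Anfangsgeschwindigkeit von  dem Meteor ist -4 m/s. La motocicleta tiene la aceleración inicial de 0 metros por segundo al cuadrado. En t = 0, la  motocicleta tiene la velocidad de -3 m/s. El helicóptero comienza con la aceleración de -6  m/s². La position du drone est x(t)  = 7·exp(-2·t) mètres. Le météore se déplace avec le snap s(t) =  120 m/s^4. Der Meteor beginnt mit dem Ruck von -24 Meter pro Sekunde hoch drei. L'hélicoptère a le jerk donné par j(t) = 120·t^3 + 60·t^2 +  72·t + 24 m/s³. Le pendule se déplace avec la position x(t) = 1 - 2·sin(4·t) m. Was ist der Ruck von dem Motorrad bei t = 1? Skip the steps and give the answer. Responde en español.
La sacudida en t = 1 es j = 18.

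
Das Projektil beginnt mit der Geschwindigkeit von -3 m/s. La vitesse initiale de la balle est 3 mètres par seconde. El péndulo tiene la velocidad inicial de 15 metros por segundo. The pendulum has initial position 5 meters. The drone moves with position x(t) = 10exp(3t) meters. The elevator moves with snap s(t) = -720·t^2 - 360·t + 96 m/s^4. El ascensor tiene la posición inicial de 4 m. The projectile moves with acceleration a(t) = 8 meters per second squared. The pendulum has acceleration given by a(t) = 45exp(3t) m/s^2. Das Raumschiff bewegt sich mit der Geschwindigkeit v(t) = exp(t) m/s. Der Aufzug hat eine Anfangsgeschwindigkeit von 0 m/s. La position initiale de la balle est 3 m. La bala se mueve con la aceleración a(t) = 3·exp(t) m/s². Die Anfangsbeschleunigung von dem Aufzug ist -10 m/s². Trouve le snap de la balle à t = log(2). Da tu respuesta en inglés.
We must differentiate our acceleration equation a(t) = 3·exp(t) 2 times. Taking d/dt of a(t), we find j(t) = 3·exp(t). The derivative of jerk gives snap: s(t) = 3·exp(t). We have snap s(t) = 3·exp(t). Substituting t = log(2): s(log(2)) = 6.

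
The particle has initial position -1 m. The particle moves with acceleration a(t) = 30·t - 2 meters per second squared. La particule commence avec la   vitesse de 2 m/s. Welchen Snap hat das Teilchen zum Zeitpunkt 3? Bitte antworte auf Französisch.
Nous devons dériver notre équation de l'accélération a(t) = 30·t - 2 2 fois. La dérivée de l'accélération donne le jerk: j(t) = 30. La dérivée du jerk donne le snap: s(t) = 0. En utilisant s(t) = 0 et en substituant t = 3, nous trouvons s = 0.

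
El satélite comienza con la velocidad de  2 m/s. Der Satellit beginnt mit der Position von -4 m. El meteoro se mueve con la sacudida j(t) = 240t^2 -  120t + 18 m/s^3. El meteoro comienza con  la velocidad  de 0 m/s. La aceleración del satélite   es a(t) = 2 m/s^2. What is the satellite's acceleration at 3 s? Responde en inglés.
Using a(t) = 2 and substituting t = 3, we find a = 2.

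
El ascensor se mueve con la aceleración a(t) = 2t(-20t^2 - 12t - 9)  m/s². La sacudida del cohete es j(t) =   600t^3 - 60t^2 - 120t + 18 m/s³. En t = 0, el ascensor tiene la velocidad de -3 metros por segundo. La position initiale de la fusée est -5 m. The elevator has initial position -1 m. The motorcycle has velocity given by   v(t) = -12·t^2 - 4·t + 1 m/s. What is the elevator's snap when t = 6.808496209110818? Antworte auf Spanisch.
Para resolver esto, necesitamos tomar 2 derivadas de nuestra ecuación de la aceleración a(t) = 2·t·(-20·t^2 - 12·t - 9). Derivando la aceleración, obtenemos la sacudida: j(t) = -40·t^2 + 2·t·(-40·t - 12) - 24·t - 18. Tomando d/dt de j(t), encontramos s(t) = -240·t - 48. De la ecuación del snap s(t) = -240·t - 48, sustituimos t = 6.808496209110818 para obtener s = -1682.03909018660.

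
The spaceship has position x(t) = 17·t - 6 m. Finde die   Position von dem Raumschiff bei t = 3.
Aus der Gleichung für die Position x(t) = 17·t - 6, setzen wir t = 3 ein und erhalten x = 45.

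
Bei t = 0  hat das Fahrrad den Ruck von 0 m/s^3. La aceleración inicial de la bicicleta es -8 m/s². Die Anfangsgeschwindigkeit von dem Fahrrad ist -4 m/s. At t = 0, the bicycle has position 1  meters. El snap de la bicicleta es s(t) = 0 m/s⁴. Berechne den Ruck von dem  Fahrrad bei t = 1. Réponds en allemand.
Ausgehend von dem Snap s(t) = 0, nehmen wir 1 Integral. Mit ∫s(t)dt und Anwendung von j(0) = 0, finden wir j(t) = 0. Mit j(t) = 0 und Einsetzen von t = 1, finden wir j = 0.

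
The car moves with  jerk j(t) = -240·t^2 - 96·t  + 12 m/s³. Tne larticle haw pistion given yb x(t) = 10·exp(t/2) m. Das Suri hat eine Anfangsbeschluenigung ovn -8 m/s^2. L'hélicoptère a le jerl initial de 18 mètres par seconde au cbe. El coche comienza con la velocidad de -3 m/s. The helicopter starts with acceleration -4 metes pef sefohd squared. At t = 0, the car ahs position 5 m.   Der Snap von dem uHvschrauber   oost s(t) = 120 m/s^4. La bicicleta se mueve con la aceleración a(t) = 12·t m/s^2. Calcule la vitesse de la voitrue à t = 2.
Pour résoudre ceci, nous devons prendre 2 intégrales de notre équation du jerk j(t) = -240·t^2 - 96·t + 12. L'intégrale du jerk est l'accélération. En utilisant a(0) = -8, nous obtenons a(t) = -80·t^3 - 48·t^2 + 12·t - 8. La primitive de l'accélération, avec v(0) = -3, donne la vitesse: v(t) = -20·t^4 - 16·t^3 + 6·t^2 - 8·t - 3. De l'équation de la vitesse v(t) = -20·t^4 - 16·t^3 + 6·t^2 - 8·t - 3, nous substituons t = 2 pour obtenir v = -443.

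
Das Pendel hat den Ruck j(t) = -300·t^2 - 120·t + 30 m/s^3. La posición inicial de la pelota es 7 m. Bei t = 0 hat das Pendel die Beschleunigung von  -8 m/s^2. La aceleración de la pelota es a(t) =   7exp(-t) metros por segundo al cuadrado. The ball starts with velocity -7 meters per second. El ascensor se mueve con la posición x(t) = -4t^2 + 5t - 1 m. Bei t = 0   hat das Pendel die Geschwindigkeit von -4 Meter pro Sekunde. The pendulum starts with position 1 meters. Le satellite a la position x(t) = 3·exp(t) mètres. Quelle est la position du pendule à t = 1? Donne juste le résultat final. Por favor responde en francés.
x(1) = -12.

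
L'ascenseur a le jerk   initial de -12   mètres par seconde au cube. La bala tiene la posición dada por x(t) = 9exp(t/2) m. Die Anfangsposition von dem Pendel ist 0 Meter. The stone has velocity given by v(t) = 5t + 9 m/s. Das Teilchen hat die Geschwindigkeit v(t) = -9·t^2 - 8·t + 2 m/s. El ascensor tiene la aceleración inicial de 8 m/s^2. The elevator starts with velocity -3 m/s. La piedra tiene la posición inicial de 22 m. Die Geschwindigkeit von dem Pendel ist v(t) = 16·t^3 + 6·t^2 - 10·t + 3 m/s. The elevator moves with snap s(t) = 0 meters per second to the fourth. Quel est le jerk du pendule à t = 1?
Nous devons dériver notre équation de la vitesse v(t) = 16·t^3 + 6·t^2 - 10·t + 3 2 fois. En prenant d/dt de v(t), nous trouvons a(t) = 48·t^2 + 12·t - 10. En dérivant l'accélération, nous obtenons le jerk: j(t) = 96·t + 12. En utilisant j(t) = 96·t + 12 et en substituant t = 1, nous trouvons j = 108.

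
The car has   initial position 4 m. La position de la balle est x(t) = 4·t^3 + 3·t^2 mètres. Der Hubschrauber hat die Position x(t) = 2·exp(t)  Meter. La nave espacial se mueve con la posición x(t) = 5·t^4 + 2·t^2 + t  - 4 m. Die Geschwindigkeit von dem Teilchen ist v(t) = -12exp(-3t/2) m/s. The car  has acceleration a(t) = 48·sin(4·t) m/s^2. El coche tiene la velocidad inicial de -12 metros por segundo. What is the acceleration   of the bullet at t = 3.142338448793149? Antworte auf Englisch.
To solve this, we need to take 2 derivatives of our position equation x(t) = 4·t^3 + 3·t^2. Differentiating position, we get velocity: v(t) = 12·t^2 + 6·t. Taking d/dt of v(t), we find a(t) = 24·t + 6. Using a(t) = 24·t + 6 and substituting t = 3.142338448793149, we find a = 81.4161227710356.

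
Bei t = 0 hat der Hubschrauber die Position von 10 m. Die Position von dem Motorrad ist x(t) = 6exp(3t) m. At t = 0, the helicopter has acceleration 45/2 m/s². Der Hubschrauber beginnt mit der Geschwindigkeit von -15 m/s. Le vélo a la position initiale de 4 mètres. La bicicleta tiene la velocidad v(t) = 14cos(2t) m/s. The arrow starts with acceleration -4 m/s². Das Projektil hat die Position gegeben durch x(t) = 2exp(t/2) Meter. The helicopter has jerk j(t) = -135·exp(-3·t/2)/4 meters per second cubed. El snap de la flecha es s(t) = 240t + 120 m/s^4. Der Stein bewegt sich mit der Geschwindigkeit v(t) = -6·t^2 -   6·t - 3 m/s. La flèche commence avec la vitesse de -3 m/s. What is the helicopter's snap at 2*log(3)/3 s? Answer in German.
Ausgehend von dem Ruck j(t) = -135·exp(-3·t/2)/4, nehmen wir 1 Ableitung. Mit d/dt von j(t) finden wir s(t) = 405·exp(-3·t/2)/8. Wir haben den Snap s(t) = 405·exp(-3·t/2)/8. Durch Einsetzen von t = 2*log(3)/3: s(2*log(3)/3) = 135/8.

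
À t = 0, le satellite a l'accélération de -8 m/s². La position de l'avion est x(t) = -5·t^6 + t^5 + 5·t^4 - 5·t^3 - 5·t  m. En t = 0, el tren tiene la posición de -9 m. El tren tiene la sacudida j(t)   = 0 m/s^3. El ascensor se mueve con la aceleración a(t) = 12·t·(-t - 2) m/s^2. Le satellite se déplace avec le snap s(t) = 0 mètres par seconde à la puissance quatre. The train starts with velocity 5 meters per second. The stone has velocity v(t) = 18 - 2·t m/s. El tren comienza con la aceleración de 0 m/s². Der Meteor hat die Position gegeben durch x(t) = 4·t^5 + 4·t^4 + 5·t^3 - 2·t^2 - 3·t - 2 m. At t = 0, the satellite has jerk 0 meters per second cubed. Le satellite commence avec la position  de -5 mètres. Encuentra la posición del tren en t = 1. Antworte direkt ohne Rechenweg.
La respuesta es -4.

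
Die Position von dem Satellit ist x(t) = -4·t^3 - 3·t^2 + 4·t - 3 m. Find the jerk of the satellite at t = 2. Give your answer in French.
En partant de la position x(t) = -4·t^3 - 3·t^2 + 4·t - 3, nous prenons 3 dérivées. La dérivée de la position donne la vitesse: v(t) = -12·t^2 - 6·t + 4. En prenant d/dt de v(t), nous trouvons a(t) = -24·t - 6. La dérivée de l'accélération donne le jerk: j(t) = -24. Nous avons le jerk j(t) = -24. En substituant t = 2: j(2) = -24.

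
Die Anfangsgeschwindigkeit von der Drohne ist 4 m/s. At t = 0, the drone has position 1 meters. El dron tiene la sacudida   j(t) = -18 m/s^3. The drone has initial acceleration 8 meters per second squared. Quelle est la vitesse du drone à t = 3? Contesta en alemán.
Wir müssen unsere Gleichung für den Ruck j(t) = -18 2-mal integrieren. Durch Integration von dem Ruck und Verwendung der Anfangsbedingung a(0) = 8, erhalten wir a(t) = 8 - 18·t. Die Stammfunktion von der Beschleunigung ist die Geschwindigkeit. Mit v(0) = 4 erhalten wir v(t) = -9·t^2 + 8·t + 4. Aus der Gleichung für die Geschwindigkeit v(t) = -9·t^2 + 8·t + 4, setzen wir t = 3 ein und erhalten v = -53.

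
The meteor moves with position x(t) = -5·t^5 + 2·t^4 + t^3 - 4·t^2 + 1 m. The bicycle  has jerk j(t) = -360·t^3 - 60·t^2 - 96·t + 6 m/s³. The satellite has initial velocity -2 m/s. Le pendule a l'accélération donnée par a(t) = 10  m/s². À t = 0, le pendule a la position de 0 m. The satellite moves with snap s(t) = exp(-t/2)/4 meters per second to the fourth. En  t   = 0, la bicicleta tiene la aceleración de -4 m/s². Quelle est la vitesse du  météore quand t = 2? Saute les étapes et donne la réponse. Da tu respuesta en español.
La respuesta es -340.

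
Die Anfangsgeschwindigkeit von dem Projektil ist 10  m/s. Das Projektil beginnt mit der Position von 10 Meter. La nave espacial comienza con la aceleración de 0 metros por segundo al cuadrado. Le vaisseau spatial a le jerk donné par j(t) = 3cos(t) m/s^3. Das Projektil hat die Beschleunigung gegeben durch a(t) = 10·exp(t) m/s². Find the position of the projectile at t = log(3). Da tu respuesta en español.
Partiendo de la aceleración a(t) = 10·exp(t), tomamos 2 integrales. La integral de la aceleración es la velocidad. Usando v(0) = 10, obtenemos v(t) = 10·exp(t). Integrando la velocidad y usando la condición inicial x(0) = 10, obtenemos x(t) = 10·exp(t). De la ecuación de la posición x(t) = 10·exp(t), sustituimos t = log(3) para obtener x = 30.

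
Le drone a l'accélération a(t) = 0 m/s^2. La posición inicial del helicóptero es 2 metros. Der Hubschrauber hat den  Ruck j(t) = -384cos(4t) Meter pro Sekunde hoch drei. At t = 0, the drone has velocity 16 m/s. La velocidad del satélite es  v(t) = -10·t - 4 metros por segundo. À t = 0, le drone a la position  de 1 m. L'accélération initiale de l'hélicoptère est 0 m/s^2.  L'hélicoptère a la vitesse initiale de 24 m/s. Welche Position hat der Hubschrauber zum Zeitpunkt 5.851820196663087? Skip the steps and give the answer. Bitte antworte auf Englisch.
The position at t = 5.851820196663087 is x = -3.92837997374829.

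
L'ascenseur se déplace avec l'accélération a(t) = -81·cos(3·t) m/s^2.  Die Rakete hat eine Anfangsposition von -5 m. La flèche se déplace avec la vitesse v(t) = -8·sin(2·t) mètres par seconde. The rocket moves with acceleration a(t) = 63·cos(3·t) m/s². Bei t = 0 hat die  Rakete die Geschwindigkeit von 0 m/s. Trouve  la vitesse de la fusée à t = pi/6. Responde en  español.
Necesitamos integrar nuestra ecuación de la aceleración a(t) = 63·cos(3·t) 1 vez. La integral de la aceleración es la velocidad. Usando v(0) = 0, obtenemos v(t) = 21·sin(3·t). Tenemos la velocidad v(t) = 21·sin(3·t). Sustituyendo t = pi/6: v(pi/6) = 21.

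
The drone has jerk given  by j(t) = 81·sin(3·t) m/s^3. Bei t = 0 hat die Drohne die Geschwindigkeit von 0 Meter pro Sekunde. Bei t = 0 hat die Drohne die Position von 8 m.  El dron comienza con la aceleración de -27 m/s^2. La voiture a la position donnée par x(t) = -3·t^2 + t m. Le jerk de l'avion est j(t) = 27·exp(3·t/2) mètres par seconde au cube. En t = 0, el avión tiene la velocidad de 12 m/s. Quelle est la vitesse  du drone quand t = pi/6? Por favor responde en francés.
Nous devons trouver l'intégrale de notre équation du jerk j(t) = 81·sin(3·t) 2 fois. La primitive du jerk, avec a(0) = -27, donne l'accélération: a(t) = -27·cos(3·t). La primitive de l'accélération est la vitesse. En utilisant v(0) = 0, nous obtenons v(t) = -9·sin(3·t). Nous avons la vitesse v(t) = -9·sin(3·t). En substituant t = pi/6: v(pi/6) = -9.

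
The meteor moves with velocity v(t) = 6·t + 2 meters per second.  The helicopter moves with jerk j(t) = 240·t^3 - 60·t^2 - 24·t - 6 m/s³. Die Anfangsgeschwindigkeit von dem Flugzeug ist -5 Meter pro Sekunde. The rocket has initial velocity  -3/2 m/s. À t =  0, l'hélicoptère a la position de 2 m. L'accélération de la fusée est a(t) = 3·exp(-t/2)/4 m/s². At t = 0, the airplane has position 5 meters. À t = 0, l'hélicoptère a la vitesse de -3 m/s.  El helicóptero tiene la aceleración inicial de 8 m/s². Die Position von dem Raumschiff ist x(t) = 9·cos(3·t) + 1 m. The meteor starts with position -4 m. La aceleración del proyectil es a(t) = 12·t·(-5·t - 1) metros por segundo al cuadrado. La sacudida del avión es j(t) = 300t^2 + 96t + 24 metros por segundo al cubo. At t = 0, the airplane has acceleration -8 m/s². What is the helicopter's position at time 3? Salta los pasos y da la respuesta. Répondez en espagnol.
La posición en t = 3 es x = 1136.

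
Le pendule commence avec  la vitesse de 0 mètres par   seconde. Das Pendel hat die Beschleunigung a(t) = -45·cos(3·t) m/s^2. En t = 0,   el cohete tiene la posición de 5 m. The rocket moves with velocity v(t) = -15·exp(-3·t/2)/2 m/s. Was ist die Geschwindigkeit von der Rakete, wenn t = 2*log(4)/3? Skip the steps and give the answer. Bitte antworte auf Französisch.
La vitesse à t = 2*log(4)/3 est v = -15/8.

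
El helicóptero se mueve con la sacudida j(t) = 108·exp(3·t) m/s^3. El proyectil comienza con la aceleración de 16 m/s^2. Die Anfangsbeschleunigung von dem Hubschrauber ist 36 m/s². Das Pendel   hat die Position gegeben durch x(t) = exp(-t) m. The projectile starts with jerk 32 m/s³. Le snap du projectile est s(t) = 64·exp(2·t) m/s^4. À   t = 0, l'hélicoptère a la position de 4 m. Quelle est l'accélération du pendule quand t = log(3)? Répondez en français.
En partant de la position x(t) = exp(-t), nous prenons 2 dérivées. La dérivée de la position donne la vitesse: v(t) = -exp(-t). En dérivant la vitesse, nous obtenons l'accélération: a(t) = exp(-t). Nous avons l'accélération a(t) = exp(-t). En substituant t = log(3): a(log(3)) = 1/3.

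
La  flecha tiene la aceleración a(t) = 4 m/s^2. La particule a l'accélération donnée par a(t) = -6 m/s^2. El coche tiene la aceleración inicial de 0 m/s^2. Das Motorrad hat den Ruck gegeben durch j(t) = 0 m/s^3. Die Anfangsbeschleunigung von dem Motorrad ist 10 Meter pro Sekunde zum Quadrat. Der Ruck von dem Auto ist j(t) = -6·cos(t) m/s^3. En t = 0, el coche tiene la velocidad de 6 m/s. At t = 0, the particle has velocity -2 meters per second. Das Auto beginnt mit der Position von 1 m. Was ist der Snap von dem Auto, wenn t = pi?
Wir müssen unsere Gleichung für den Ruck j(t) = -6·cos(t) 1-mal ableiten. Durch Ableiten von dem Ruck erhalten wir den Snap: s(t) = 6·sin(t). Aus der Gleichung für den Snap s(t) = 6·sin(t), setzen wir t = pi ein und erhalten s = 0.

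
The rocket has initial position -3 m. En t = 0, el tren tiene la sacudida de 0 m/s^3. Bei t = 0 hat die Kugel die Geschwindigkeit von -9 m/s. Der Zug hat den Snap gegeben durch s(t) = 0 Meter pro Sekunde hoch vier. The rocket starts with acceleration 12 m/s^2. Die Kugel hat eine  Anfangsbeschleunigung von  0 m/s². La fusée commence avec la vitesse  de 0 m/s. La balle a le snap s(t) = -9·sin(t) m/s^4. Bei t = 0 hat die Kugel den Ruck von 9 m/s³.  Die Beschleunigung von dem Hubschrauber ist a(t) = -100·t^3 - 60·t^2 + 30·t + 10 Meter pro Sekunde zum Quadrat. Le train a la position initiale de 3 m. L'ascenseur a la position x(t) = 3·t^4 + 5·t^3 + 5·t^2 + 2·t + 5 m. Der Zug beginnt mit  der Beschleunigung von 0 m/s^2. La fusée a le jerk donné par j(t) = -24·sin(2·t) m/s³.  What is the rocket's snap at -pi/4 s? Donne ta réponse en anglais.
We must differentiate our jerk equation j(t) = -24·sin(2·t) 1 time. The derivative of jerk gives snap: s(t) = -48·cos(2·t). Using s(t) = -48·cos(2·t) and substituting t = -pi/4, we find s = 0.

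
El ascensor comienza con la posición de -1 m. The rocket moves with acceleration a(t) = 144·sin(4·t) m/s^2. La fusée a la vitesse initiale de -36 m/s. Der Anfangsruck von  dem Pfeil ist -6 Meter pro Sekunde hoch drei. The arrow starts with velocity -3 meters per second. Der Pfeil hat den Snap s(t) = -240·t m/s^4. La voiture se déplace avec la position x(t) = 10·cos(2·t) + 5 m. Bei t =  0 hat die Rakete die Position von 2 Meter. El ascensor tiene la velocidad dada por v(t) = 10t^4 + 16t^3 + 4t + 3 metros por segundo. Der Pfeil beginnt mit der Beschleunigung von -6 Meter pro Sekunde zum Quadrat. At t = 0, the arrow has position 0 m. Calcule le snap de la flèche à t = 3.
Nous avons le snap s(t) = -240·t. En substituant t = 3: s(3) = -720.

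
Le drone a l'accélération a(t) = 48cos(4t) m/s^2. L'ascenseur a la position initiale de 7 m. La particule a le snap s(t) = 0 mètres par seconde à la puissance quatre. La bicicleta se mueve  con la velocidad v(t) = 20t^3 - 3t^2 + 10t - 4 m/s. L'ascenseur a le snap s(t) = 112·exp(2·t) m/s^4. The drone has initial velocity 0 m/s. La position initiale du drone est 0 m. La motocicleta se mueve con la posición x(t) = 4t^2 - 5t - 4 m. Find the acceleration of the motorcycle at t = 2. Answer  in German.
Um dies zu lösen, müssen wir 2 Ableitungen unserer Gleichung für die Position x(t) = 4·t^2 - 5·t - 4 nehmen. Durch Ableiten von der Position erhalten wir die Geschwindigkeit: v(t) = 8·t - 5. Die Ableitung von der Geschwindigkeit ergibt die Beschleunigung: a(t) = 8. Mit a(t) = 8 und Einsetzen von t = 2, finden wir a = 8.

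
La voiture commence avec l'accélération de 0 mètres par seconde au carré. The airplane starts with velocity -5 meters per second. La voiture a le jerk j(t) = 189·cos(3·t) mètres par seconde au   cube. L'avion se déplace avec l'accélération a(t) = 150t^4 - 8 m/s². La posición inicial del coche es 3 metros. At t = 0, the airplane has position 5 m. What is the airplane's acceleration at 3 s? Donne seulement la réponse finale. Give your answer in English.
The acceleration at t = 3 is a = 12142.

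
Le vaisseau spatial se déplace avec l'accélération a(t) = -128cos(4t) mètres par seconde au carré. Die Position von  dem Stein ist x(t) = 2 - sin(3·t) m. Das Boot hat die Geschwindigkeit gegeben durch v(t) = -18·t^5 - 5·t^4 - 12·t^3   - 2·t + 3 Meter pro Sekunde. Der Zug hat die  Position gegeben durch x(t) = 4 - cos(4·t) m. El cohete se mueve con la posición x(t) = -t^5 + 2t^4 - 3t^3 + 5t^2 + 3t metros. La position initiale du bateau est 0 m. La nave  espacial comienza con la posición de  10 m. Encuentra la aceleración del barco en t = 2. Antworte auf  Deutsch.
Wir müssen unsere Gleichung für die Geschwindigkeit v(t) = -18·t^5 - 5·t^4 - 12·t^3 - 2·t + 3 1-mal ableiten. Die Ableitung von der Geschwindigkeit ergibt die Beschleunigung: a(t) = -90·t^4 - 20·t^3 - 36·t^2 - 2. Wir haben die Beschleunigung a(t) = -90·t^4 - 20·t^3 - 36·t^2 - 2. Durch Einsetzen von t = 2: a(2) = -1746.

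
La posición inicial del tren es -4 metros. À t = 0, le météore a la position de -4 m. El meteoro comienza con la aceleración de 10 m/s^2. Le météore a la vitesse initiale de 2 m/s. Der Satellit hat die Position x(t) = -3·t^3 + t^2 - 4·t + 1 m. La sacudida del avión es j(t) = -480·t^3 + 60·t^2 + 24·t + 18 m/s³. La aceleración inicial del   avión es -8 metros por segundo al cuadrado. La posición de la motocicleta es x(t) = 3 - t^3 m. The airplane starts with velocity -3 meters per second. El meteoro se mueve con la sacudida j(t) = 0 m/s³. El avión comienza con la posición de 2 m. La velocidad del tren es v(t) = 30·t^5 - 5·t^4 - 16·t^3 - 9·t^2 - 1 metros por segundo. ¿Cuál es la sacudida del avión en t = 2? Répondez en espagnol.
De la ecuación de la sacudida j(t) = -480·t^3 + 60·t^2 + 24·t + 18, sustituimos t = 2 para obtener j = -3534.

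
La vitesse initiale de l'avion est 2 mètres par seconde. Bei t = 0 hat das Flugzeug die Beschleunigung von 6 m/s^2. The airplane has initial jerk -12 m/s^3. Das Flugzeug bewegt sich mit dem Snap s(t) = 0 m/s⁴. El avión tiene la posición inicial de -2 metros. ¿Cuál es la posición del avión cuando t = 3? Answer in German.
Ausgehend von dem Snap s(t) = 0, nehmen wir 4 Stammfunktionen. Mit ∫s(t)dt und Anwendung von j(0) = -12, finden wir j(t) = -12. Mit ∫j(t)dt und Anwendung von a(0) = 6, finden wir a(t) = 6 - 12·t. Das Integral von der Beschleunigung ist die Geschwindigkeit. Mit v(0) = 2 erhalten wir v(t) = -6·t^2 + 6·t + 2. Mit ∫v(t)dt und Anwendung von x(0) = -2, finden wir x(t) = -2·t^3 + 3·t^2 + 2·t - 2. Aus der Gleichung für die Position x(t) = -2·t^3 + 3·t^2 + 2·t - 2, setzen wir t = 3 ein und erhalten x = -23.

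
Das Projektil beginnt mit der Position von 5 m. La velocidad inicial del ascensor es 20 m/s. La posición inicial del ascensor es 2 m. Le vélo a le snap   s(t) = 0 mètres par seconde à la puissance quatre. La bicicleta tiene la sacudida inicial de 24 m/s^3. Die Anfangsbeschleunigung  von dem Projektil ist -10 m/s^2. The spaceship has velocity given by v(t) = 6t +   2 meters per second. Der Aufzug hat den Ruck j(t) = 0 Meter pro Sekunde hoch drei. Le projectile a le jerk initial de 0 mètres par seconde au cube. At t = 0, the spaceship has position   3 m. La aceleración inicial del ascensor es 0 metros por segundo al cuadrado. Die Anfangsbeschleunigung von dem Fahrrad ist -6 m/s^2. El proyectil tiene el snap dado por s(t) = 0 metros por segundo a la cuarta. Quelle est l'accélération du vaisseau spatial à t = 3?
Nous devons dériver notre équation de la vitesse v(t) = 6·t + 2 1 fois. En dérivant la vitesse, nous obtenons l'accélération: a(t) = 6. Nous avons l'accélération a(t) = 6. En substituant t = 3: a(3) = 6.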